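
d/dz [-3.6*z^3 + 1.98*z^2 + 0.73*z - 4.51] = -10.8*z^2 + 3.96*z + 0.73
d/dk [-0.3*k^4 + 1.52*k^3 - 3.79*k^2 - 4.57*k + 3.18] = -1.2*k^3 + 4.56*k^2 - 7.58*k - 4.57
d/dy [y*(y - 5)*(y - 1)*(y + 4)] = 4*y^3 - 6*y^2 - 38*y + 20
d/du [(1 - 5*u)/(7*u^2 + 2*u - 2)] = (35*u^2 - 14*u + 8)/(49*u^4 + 28*u^3 - 24*u^2 - 8*u + 4)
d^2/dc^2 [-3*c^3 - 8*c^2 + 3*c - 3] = -18*c - 16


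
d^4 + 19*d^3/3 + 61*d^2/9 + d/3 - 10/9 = (d - 1/3)*(d + 2/3)*(d + 1)*(d + 5)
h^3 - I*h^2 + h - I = (h - I)^2*(h + I)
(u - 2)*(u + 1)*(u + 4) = u^3 + 3*u^2 - 6*u - 8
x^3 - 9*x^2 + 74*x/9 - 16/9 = (x - 8)*(x - 2/3)*(x - 1/3)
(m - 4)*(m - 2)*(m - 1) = m^3 - 7*m^2 + 14*m - 8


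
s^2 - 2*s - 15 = (s - 5)*(s + 3)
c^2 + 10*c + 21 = (c + 3)*(c + 7)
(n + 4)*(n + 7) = n^2 + 11*n + 28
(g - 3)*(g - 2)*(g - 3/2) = g^3 - 13*g^2/2 + 27*g/2 - 9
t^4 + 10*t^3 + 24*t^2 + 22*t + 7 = (t + 1)^3*(t + 7)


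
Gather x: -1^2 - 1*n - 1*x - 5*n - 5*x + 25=-6*n - 6*x + 24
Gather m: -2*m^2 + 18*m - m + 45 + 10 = -2*m^2 + 17*m + 55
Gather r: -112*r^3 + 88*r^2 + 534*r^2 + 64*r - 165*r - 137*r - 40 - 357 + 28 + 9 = -112*r^3 + 622*r^2 - 238*r - 360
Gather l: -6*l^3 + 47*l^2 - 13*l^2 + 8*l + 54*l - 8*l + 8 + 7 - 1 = -6*l^3 + 34*l^2 + 54*l + 14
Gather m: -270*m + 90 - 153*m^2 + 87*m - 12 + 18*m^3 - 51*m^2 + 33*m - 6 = 18*m^3 - 204*m^2 - 150*m + 72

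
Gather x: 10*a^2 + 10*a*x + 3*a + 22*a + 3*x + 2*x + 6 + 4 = 10*a^2 + 25*a + x*(10*a + 5) + 10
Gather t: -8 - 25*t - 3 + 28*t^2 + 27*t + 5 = 28*t^2 + 2*t - 6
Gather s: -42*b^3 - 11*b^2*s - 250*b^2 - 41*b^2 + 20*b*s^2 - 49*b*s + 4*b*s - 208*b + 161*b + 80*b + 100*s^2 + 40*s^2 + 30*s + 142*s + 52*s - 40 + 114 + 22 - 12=-42*b^3 - 291*b^2 + 33*b + s^2*(20*b + 140) + s*(-11*b^2 - 45*b + 224) + 84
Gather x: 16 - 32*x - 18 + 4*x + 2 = -28*x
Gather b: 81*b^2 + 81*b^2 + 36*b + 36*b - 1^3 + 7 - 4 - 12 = 162*b^2 + 72*b - 10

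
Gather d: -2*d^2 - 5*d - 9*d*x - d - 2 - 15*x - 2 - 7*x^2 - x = -2*d^2 + d*(-9*x - 6) - 7*x^2 - 16*x - 4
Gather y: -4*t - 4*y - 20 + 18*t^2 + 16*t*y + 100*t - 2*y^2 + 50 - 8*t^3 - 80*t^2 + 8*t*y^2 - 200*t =-8*t^3 - 62*t^2 - 104*t + y^2*(8*t - 2) + y*(16*t - 4) + 30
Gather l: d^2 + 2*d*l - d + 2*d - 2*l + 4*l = d^2 + d + l*(2*d + 2)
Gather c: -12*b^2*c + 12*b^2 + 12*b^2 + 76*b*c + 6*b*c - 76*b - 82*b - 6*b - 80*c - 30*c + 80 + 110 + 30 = 24*b^2 - 164*b + c*(-12*b^2 + 82*b - 110) + 220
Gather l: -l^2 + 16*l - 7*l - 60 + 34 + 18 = -l^2 + 9*l - 8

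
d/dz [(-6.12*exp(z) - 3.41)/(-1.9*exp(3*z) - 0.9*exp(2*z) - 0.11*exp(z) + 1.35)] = (-(6.12*exp(z) + 3.41)*(5.7*exp(2*z) + 1.8*exp(z) + 0.11) + 11.628*exp(3*z) + 5.508*exp(2*z) + 0.6732*exp(z) - 8.262)*exp(z)/(1.9*exp(3*z) + 0.9*exp(2*z) + 0.11*exp(z) - 1.35)^2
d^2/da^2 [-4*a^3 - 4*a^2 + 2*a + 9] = -24*a - 8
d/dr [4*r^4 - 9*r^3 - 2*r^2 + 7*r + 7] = 16*r^3 - 27*r^2 - 4*r + 7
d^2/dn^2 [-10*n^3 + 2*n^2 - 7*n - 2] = 4 - 60*n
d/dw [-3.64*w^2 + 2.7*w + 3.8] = 2.7 - 7.28*w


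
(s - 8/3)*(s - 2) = s^2 - 14*s/3 + 16/3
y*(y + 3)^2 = y^3 + 6*y^2 + 9*y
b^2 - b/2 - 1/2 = (b - 1)*(b + 1/2)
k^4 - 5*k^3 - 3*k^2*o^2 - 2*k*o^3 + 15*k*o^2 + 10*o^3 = (k - 5)*(k - 2*o)*(k + o)^2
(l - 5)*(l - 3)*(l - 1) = l^3 - 9*l^2 + 23*l - 15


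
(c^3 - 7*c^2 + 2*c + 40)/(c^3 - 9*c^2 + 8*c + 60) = (c - 4)/(c - 6)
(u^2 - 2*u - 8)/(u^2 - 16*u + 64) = (u^2 - 2*u - 8)/(u^2 - 16*u + 64)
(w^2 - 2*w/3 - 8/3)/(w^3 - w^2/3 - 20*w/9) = 3*(w - 2)/(w*(3*w - 5))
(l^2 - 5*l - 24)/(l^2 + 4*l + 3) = (l - 8)/(l + 1)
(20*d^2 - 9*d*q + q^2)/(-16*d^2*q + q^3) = (-5*d + q)/(q*(4*d + q))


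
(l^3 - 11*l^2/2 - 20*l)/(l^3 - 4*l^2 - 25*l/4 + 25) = 2*l*(l - 8)/(2*l^2 - 13*l + 20)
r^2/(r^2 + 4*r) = r/(r + 4)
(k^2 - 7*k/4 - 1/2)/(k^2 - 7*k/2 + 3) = (4*k + 1)/(2*(2*k - 3))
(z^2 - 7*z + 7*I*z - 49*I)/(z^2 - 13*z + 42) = (z + 7*I)/(z - 6)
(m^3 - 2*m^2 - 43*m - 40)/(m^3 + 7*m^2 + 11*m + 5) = (m - 8)/(m + 1)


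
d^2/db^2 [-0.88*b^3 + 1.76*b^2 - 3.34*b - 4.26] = 3.52 - 5.28*b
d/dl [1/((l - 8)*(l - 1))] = (9 - 2*l)/(l^4 - 18*l^3 + 97*l^2 - 144*l + 64)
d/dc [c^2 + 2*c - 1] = 2*c + 2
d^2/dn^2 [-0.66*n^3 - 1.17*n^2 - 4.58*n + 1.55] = -3.96*n - 2.34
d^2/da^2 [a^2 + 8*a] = 2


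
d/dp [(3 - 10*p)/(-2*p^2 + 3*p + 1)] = (-20*p^2 + 12*p - 19)/(4*p^4 - 12*p^3 + 5*p^2 + 6*p + 1)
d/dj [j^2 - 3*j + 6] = 2*j - 3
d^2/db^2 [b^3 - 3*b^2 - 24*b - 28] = 6*b - 6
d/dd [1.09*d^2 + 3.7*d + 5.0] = 2.18*d + 3.7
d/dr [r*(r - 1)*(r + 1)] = 3*r^2 - 1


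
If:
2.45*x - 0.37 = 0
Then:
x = 0.15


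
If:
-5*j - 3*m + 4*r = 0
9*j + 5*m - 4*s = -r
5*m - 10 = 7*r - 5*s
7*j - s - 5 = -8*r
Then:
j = -175/1306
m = 1985/1306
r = 635/653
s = 2405/1306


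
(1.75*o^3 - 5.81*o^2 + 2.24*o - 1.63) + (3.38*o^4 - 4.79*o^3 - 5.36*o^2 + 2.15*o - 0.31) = 3.38*o^4 - 3.04*o^3 - 11.17*o^2 + 4.39*o - 1.94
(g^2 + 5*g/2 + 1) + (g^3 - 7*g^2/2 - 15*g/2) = g^3 - 5*g^2/2 - 5*g + 1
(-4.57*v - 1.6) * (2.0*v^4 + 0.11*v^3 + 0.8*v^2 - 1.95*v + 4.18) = -9.14*v^5 - 3.7027*v^4 - 3.832*v^3 + 7.6315*v^2 - 15.9826*v - 6.688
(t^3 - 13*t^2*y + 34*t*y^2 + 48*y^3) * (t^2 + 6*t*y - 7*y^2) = t^5 - 7*t^4*y - 51*t^3*y^2 + 343*t^2*y^3 + 50*t*y^4 - 336*y^5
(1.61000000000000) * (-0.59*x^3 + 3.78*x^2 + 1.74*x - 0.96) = -0.9499*x^3 + 6.0858*x^2 + 2.8014*x - 1.5456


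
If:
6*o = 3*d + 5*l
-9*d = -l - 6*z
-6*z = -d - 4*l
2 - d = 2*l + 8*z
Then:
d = 30/211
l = 48/211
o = 55/211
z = 37/211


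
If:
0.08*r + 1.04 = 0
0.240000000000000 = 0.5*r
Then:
No Solution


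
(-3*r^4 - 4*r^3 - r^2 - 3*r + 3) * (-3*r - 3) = 9*r^5 + 21*r^4 + 15*r^3 + 12*r^2 - 9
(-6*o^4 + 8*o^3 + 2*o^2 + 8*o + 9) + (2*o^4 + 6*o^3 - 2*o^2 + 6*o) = -4*o^4 + 14*o^3 + 14*o + 9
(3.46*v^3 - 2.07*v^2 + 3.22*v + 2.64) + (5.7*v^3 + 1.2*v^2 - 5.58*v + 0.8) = 9.16*v^3 - 0.87*v^2 - 2.36*v + 3.44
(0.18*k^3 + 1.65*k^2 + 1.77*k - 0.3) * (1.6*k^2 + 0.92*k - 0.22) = 0.288*k^5 + 2.8056*k^4 + 4.3104*k^3 + 0.7854*k^2 - 0.6654*k + 0.066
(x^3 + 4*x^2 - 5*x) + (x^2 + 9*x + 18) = x^3 + 5*x^2 + 4*x + 18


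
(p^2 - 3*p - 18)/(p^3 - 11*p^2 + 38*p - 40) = (p^2 - 3*p - 18)/(p^3 - 11*p^2 + 38*p - 40)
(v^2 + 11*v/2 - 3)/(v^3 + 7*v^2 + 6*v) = (v - 1/2)/(v*(v + 1))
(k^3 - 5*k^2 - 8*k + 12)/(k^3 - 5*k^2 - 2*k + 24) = (k^2 - 7*k + 6)/(k^2 - 7*k + 12)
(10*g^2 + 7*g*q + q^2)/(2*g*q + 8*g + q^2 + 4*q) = (5*g + q)/(q + 4)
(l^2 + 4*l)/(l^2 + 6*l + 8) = l/(l + 2)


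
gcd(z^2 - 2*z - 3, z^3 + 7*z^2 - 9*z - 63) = z - 3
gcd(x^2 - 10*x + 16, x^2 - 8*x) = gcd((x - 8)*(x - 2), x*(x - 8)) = x - 8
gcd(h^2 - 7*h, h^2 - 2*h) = h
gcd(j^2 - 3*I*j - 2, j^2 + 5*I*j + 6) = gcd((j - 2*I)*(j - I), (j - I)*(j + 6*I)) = j - I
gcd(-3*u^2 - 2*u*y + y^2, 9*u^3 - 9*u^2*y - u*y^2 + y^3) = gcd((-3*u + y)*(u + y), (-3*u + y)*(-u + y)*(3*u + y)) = -3*u + y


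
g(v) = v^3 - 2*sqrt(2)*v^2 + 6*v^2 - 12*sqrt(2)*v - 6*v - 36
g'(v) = 3*v^2 - 4*sqrt(2)*v + 12*v - 12*sqrt(2) - 6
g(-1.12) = -7.70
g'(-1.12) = -26.31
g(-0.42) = -25.87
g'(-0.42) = -25.11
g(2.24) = -60.30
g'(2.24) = 6.29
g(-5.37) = 23.96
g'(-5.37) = 29.48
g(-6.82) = -49.04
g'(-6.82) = 73.31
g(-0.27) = -29.59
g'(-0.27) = -24.46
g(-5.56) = 17.88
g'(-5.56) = 34.50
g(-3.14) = 36.44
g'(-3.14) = -13.31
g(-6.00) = 0.00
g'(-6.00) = 46.97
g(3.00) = -49.37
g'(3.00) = 23.06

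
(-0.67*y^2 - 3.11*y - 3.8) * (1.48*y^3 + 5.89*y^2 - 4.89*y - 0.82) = -0.9916*y^5 - 8.5491*y^4 - 20.6656*y^3 - 6.6247*y^2 + 21.1322*y + 3.116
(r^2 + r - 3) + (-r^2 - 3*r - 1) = -2*r - 4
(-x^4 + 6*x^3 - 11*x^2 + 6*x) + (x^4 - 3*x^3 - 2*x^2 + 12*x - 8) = 3*x^3 - 13*x^2 + 18*x - 8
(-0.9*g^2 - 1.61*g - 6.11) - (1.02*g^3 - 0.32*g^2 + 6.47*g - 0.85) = -1.02*g^3 - 0.58*g^2 - 8.08*g - 5.26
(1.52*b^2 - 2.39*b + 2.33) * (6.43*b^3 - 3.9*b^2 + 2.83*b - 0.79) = 9.7736*b^5 - 21.2957*b^4 + 28.6045*b^3 - 17.0515*b^2 + 8.482*b - 1.8407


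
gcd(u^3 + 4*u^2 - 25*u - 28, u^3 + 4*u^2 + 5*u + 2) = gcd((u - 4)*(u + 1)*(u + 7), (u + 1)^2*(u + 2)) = u + 1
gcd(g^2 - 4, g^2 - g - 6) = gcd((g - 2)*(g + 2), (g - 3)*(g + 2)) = g + 2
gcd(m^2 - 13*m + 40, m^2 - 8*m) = m - 8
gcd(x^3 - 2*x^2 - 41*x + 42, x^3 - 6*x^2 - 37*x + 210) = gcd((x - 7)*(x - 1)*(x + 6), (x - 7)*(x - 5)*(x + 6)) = x^2 - x - 42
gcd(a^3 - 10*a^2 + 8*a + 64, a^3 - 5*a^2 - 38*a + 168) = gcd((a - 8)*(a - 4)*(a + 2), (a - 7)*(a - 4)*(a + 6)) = a - 4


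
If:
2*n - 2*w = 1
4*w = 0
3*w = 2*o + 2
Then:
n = 1/2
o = -1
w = 0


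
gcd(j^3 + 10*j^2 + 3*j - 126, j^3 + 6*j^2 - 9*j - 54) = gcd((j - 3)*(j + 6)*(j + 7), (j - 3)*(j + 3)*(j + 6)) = j^2 + 3*j - 18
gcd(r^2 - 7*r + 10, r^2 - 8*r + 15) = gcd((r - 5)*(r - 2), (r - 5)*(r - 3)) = r - 5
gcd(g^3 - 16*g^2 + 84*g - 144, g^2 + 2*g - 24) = g - 4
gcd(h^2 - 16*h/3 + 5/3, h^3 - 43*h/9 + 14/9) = h - 1/3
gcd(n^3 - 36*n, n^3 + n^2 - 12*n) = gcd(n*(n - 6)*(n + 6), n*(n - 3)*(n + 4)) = n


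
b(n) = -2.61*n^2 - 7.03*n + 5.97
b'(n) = -5.22*n - 7.03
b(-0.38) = 8.26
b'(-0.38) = -5.05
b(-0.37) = 8.21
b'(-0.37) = -5.10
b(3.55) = -51.88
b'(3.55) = -25.56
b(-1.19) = 10.64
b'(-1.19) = -0.82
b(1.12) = -5.18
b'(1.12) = -12.88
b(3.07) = -40.21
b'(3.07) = -23.06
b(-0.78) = 9.87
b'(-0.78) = -2.96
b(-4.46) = -14.59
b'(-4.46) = 16.25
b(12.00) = -454.23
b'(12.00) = -69.67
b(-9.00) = -142.17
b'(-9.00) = 39.95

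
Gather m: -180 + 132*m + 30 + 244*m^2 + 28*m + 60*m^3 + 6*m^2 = 60*m^3 + 250*m^2 + 160*m - 150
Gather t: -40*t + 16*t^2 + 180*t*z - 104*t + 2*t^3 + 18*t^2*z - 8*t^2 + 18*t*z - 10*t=2*t^3 + t^2*(18*z + 8) + t*(198*z - 154)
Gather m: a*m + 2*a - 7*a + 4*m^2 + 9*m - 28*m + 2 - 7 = -5*a + 4*m^2 + m*(a - 19) - 5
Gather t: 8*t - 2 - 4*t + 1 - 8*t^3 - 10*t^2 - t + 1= -8*t^3 - 10*t^2 + 3*t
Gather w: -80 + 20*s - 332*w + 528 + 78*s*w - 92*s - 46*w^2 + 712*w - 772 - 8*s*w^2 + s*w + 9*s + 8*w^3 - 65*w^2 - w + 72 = -63*s + 8*w^3 + w^2*(-8*s - 111) + w*(79*s + 379) - 252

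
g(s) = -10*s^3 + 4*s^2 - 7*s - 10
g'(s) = -30*s^2 + 8*s - 7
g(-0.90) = 6.83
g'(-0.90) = -38.50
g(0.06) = -10.41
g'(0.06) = -6.63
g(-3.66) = 559.48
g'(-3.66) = -438.15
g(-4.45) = 981.57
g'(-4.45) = -636.68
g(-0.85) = 4.98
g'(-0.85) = -35.48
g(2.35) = -134.14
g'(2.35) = -153.88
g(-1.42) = 36.64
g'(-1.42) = -78.85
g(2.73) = -202.76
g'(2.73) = -208.75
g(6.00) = -2068.00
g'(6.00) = -1039.00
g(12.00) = -16798.00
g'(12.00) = -4231.00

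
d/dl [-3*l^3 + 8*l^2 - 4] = l*(16 - 9*l)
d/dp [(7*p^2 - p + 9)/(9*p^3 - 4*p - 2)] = ((1 - 14*p)*(-9*p^3 + 4*p + 2) - (27*p^2 - 4)*(7*p^2 - p + 9))/(-9*p^3 + 4*p + 2)^2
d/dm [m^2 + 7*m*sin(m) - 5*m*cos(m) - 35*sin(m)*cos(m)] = 5*m*sin(m) + 7*m*cos(m) + 2*m + 7*sin(m) - 5*cos(m) - 35*cos(2*m)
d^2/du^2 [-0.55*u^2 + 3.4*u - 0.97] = -1.10000000000000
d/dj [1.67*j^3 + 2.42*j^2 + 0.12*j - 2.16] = 5.01*j^2 + 4.84*j + 0.12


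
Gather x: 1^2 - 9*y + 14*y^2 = 14*y^2 - 9*y + 1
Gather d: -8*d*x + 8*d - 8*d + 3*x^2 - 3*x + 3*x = -8*d*x + 3*x^2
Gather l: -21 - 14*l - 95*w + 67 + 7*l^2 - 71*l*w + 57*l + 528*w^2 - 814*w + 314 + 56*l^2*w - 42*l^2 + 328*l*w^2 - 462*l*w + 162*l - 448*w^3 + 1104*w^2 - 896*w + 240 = l^2*(56*w - 35) + l*(328*w^2 - 533*w + 205) - 448*w^3 + 1632*w^2 - 1805*w + 600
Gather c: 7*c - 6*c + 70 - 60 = c + 10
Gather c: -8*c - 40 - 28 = -8*c - 68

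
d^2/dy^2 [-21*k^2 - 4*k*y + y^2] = 2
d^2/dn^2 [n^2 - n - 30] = 2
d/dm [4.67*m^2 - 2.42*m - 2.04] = 9.34*m - 2.42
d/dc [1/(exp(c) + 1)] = -1/(4*cosh(c/2)^2)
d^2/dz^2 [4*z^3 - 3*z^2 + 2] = 24*z - 6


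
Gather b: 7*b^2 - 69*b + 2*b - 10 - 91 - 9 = 7*b^2 - 67*b - 110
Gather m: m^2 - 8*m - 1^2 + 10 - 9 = m^2 - 8*m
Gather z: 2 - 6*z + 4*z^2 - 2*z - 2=4*z^2 - 8*z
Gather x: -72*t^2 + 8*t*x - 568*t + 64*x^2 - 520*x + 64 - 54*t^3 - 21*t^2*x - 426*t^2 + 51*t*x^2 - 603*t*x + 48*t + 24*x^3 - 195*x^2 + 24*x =-54*t^3 - 498*t^2 - 520*t + 24*x^3 + x^2*(51*t - 131) + x*(-21*t^2 - 595*t - 496) + 64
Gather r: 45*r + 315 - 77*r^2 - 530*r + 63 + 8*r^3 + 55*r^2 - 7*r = 8*r^3 - 22*r^2 - 492*r + 378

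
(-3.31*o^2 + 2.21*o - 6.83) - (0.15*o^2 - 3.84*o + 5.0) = -3.46*o^2 + 6.05*o - 11.83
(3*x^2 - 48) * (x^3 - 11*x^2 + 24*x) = 3*x^5 - 33*x^4 + 24*x^3 + 528*x^2 - 1152*x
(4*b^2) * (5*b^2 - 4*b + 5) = 20*b^4 - 16*b^3 + 20*b^2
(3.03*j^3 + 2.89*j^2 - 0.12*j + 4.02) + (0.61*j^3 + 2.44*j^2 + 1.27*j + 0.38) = 3.64*j^3 + 5.33*j^2 + 1.15*j + 4.4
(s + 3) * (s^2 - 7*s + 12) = s^3 - 4*s^2 - 9*s + 36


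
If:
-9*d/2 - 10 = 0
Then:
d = -20/9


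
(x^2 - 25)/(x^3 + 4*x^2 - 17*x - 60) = (x - 5)/(x^2 - x - 12)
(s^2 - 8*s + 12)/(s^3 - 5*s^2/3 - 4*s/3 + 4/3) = 3*(s - 6)/(3*s^2 + s - 2)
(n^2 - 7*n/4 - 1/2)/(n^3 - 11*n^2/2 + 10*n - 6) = (4*n + 1)/(2*(2*n^2 - 7*n + 6))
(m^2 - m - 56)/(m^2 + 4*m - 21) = (m - 8)/(m - 3)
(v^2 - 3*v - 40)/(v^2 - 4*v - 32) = (v + 5)/(v + 4)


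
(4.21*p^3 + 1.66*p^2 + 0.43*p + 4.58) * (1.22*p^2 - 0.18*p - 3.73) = 5.1362*p^5 + 1.2674*p^4 - 15.4775*p^3 - 0.6816*p^2 - 2.4283*p - 17.0834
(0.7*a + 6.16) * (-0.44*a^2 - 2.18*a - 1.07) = -0.308*a^3 - 4.2364*a^2 - 14.1778*a - 6.5912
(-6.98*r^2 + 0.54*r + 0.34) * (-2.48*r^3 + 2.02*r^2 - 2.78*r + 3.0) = 17.3104*r^5 - 15.4388*r^4 + 19.652*r^3 - 21.7544*r^2 + 0.6748*r + 1.02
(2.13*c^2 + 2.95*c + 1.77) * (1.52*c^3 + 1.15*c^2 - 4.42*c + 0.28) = 3.2376*c^5 + 6.9335*c^4 - 3.3317*c^3 - 10.4071*c^2 - 6.9974*c + 0.4956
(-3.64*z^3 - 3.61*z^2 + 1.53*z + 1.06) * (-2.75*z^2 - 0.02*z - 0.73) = 10.01*z^5 + 10.0003*z^4 - 1.4781*z^3 - 0.3103*z^2 - 1.1381*z - 0.7738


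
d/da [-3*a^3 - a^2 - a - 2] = -9*a^2 - 2*a - 1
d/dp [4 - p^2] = -2*p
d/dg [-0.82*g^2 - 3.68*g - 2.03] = -1.64*g - 3.68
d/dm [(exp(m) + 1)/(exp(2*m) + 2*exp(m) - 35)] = (-2*(exp(m) + 1)^2 + exp(2*m) + 2*exp(m) - 35)*exp(m)/(exp(2*m) + 2*exp(m) - 35)^2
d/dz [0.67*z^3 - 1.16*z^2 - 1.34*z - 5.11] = 2.01*z^2 - 2.32*z - 1.34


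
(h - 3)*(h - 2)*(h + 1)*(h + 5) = h^4 + h^3 - 19*h^2 + 11*h + 30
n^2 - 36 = (n - 6)*(n + 6)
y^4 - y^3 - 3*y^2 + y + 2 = (y - 2)*(y - 1)*(y + 1)^2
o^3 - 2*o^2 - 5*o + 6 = (o - 3)*(o - 1)*(o + 2)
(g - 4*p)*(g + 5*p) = g^2 + g*p - 20*p^2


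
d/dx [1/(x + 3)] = -1/(x + 3)^2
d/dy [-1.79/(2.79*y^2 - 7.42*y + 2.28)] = (9.9882*y - 13.2818)/(2.79*y^2 - 7.42*y + 2.28)^2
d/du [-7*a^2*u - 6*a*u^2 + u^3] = -7*a^2 - 12*a*u + 3*u^2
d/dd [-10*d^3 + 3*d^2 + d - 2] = -30*d^2 + 6*d + 1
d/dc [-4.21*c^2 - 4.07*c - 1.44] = -8.42*c - 4.07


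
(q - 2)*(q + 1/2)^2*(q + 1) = q^4 - 11*q^2/4 - 9*q/4 - 1/2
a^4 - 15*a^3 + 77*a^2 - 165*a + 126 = (a - 7)*(a - 3)^2*(a - 2)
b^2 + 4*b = b*(b + 4)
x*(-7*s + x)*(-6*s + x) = 42*s^2*x - 13*s*x^2 + x^3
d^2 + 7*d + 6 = (d + 1)*(d + 6)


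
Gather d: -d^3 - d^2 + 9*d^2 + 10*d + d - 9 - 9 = -d^3 + 8*d^2 + 11*d - 18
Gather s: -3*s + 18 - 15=3 - 3*s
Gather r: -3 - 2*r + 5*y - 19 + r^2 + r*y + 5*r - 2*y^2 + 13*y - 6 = r^2 + r*(y + 3) - 2*y^2 + 18*y - 28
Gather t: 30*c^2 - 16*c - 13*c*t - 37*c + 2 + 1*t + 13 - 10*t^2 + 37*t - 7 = 30*c^2 - 53*c - 10*t^2 + t*(38 - 13*c) + 8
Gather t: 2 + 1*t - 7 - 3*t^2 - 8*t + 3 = -3*t^2 - 7*t - 2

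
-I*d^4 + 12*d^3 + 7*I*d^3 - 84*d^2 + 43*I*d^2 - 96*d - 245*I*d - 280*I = (d - 8)*(d + 5*I)*(d + 7*I)*(-I*d - I)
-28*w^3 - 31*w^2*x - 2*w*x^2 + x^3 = (-7*w + x)*(w + x)*(4*w + x)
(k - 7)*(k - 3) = k^2 - 10*k + 21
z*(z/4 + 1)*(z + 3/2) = z^3/4 + 11*z^2/8 + 3*z/2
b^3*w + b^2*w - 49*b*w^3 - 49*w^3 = (b - 7*w)*(b + 7*w)*(b*w + w)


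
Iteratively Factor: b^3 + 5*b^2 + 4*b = (b + 4)*(b^2 + b) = b*(b + 4)*(b + 1)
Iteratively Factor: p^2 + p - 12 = (p - 3)*(p + 4)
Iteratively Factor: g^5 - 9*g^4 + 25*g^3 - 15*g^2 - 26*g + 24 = (g - 4)*(g^4 - 5*g^3 + 5*g^2 + 5*g - 6) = (g - 4)*(g - 3)*(g^3 - 2*g^2 - g + 2) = (g - 4)*(g - 3)*(g - 1)*(g^2 - g - 2) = (g - 4)*(g - 3)*(g - 2)*(g - 1)*(g + 1)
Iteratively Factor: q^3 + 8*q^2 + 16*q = (q)*(q^2 + 8*q + 16) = q*(q + 4)*(q + 4)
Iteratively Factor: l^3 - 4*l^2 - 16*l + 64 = (l + 4)*(l^2 - 8*l + 16) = (l - 4)*(l + 4)*(l - 4)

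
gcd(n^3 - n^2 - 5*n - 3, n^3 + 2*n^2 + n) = n^2 + 2*n + 1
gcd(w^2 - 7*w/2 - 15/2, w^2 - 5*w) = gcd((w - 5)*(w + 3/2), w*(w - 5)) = w - 5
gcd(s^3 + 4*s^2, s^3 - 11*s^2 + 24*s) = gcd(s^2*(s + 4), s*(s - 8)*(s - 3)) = s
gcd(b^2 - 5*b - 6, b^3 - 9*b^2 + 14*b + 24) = b^2 - 5*b - 6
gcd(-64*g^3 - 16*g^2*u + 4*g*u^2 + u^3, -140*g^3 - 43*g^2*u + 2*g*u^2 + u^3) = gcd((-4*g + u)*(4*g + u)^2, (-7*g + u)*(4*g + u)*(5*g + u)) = 4*g + u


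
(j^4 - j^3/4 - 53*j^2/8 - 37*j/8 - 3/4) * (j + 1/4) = j^5 - 107*j^3/16 - 201*j^2/32 - 61*j/32 - 3/16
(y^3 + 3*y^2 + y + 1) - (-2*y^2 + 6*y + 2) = y^3 + 5*y^2 - 5*y - 1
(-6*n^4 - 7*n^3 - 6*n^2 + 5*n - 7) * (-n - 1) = 6*n^5 + 13*n^4 + 13*n^3 + n^2 + 2*n + 7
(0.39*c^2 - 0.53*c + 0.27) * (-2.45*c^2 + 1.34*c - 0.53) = -0.9555*c^4 + 1.8211*c^3 - 1.5784*c^2 + 0.6427*c - 0.1431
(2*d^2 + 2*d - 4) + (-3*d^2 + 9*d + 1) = -d^2 + 11*d - 3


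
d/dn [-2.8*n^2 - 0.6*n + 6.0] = -5.6*n - 0.6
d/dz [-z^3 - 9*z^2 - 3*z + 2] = -3*z^2 - 18*z - 3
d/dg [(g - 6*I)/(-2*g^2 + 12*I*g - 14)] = (g^2 - 12*I*g - 43)/(2*(g^4 - 12*I*g^3 - 22*g^2 - 84*I*g + 49))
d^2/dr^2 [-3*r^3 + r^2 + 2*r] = 2 - 18*r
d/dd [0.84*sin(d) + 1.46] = 0.84*cos(d)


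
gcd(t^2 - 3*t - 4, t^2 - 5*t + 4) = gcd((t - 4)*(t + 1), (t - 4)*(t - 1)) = t - 4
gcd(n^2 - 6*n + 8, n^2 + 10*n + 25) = 1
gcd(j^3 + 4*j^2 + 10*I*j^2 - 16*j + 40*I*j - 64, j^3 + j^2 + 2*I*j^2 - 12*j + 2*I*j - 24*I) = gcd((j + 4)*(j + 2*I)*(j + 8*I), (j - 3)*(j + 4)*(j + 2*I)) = j^2 + j*(4 + 2*I) + 8*I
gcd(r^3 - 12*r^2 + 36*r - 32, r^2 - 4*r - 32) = r - 8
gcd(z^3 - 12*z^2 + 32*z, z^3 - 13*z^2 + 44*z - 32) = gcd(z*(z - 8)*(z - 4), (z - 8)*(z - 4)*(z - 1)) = z^2 - 12*z + 32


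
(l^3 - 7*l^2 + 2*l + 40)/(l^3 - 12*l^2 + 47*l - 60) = (l + 2)/(l - 3)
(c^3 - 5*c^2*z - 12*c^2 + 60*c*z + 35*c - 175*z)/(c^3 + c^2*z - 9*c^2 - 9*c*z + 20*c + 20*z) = (c^2 - 5*c*z - 7*c + 35*z)/(c^2 + c*z - 4*c - 4*z)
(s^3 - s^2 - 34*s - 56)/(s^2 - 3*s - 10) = (s^2 - 3*s - 28)/(s - 5)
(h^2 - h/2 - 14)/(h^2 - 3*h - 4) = (h + 7/2)/(h + 1)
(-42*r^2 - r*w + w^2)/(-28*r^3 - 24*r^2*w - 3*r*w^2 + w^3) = (6*r + w)/(4*r^2 + 4*r*w + w^2)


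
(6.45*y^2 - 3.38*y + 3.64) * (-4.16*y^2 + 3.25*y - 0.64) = -26.832*y^4 + 35.0233*y^3 - 30.2554*y^2 + 13.9932*y - 2.3296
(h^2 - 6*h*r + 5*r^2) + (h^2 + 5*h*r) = 2*h^2 - h*r + 5*r^2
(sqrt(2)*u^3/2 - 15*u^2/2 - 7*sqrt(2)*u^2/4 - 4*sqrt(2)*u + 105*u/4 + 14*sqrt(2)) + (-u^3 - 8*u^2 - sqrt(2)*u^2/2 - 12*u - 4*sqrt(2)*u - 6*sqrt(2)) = -u^3 + sqrt(2)*u^3/2 - 31*u^2/2 - 9*sqrt(2)*u^2/4 - 8*sqrt(2)*u + 57*u/4 + 8*sqrt(2)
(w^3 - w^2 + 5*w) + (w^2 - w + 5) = w^3 + 4*w + 5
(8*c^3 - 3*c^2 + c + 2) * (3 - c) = -8*c^4 + 27*c^3 - 10*c^2 + c + 6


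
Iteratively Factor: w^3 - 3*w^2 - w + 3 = (w + 1)*(w^2 - 4*w + 3) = (w - 3)*(w + 1)*(w - 1)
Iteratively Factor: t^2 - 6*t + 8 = (t - 4)*(t - 2)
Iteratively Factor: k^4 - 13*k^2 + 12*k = (k - 1)*(k^3 + k^2 - 12*k) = (k - 3)*(k - 1)*(k^2 + 4*k) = k*(k - 3)*(k - 1)*(k + 4)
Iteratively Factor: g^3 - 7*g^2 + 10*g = (g)*(g^2 - 7*g + 10) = g*(g - 2)*(g - 5)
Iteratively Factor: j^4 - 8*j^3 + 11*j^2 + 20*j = (j + 1)*(j^3 - 9*j^2 + 20*j) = (j - 5)*(j + 1)*(j^2 - 4*j) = (j - 5)*(j - 4)*(j + 1)*(j)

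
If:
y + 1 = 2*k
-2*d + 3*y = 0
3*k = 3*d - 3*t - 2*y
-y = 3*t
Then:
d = 9/8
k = 7/8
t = -1/4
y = 3/4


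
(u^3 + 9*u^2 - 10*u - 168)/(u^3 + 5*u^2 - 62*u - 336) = (u - 4)/(u - 8)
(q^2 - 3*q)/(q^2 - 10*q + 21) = q/(q - 7)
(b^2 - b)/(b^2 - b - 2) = b*(1 - b)/(-b^2 + b + 2)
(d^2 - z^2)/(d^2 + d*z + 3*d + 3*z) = (d - z)/(d + 3)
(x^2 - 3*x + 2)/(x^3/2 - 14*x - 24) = 2*(-x^2 + 3*x - 2)/(-x^3 + 28*x + 48)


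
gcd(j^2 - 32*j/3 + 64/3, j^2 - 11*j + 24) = j - 8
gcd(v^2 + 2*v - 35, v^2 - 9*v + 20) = v - 5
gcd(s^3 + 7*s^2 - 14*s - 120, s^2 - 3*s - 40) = s + 5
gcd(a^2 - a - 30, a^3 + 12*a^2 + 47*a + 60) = a + 5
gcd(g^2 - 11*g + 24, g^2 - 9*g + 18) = g - 3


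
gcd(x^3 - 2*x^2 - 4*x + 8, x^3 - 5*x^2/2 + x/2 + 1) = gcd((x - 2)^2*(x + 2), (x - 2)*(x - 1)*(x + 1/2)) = x - 2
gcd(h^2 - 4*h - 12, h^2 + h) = 1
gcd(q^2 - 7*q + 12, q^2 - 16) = q - 4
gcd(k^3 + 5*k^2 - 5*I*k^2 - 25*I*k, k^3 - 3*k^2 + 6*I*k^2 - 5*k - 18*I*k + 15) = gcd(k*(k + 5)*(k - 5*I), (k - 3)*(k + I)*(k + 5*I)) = 1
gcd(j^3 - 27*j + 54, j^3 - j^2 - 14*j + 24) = j - 3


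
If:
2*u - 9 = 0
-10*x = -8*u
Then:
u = 9/2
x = 18/5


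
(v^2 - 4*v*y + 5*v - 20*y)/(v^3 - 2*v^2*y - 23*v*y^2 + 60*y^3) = (-v - 5)/(-v^2 - 2*v*y + 15*y^2)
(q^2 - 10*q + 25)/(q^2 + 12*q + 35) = (q^2 - 10*q + 25)/(q^2 + 12*q + 35)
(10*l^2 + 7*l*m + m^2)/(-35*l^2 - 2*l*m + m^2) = (-2*l - m)/(7*l - m)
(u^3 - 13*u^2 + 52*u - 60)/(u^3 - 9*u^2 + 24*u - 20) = (u - 6)/(u - 2)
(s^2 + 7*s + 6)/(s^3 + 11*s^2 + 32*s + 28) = (s^2 + 7*s + 6)/(s^3 + 11*s^2 + 32*s + 28)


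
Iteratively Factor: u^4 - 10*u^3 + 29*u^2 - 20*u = (u - 4)*(u^3 - 6*u^2 + 5*u) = (u - 4)*(u - 1)*(u^2 - 5*u) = (u - 5)*(u - 4)*(u - 1)*(u)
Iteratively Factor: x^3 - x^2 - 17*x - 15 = (x + 3)*(x^2 - 4*x - 5) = (x + 1)*(x + 3)*(x - 5)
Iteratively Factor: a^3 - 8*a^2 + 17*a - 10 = (a - 1)*(a^2 - 7*a + 10) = (a - 5)*(a - 1)*(a - 2)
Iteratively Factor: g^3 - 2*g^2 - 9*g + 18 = (g + 3)*(g^2 - 5*g + 6) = (g - 3)*(g + 3)*(g - 2)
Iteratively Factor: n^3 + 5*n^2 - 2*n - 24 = (n + 3)*(n^2 + 2*n - 8) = (n + 3)*(n + 4)*(n - 2)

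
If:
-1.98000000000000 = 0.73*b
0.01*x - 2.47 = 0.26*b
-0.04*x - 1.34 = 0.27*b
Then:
No Solution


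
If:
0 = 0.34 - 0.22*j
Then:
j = 1.55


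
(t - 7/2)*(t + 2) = t^2 - 3*t/2 - 7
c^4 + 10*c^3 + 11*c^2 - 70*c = c*(c - 2)*(c + 5)*(c + 7)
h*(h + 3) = h^2 + 3*h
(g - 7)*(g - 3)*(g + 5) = g^3 - 5*g^2 - 29*g + 105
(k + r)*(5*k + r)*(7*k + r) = 35*k^3 + 47*k^2*r + 13*k*r^2 + r^3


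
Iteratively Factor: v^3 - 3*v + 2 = (v - 1)*(v^2 + v - 2) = (v - 1)*(v + 2)*(v - 1)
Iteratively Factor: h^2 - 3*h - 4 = (h - 4)*(h + 1)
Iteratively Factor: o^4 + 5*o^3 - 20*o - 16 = (o - 2)*(o^3 + 7*o^2 + 14*o + 8) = (o - 2)*(o + 4)*(o^2 + 3*o + 2) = (o - 2)*(o + 2)*(o + 4)*(o + 1)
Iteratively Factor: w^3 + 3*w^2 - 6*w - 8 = (w + 4)*(w^2 - w - 2) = (w + 1)*(w + 4)*(w - 2)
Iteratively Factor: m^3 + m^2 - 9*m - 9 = (m + 3)*(m^2 - 2*m - 3) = (m - 3)*(m + 3)*(m + 1)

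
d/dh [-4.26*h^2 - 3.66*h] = -8.52*h - 3.66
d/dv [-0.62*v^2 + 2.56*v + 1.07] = 2.56 - 1.24*v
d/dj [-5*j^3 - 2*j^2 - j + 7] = -15*j^2 - 4*j - 1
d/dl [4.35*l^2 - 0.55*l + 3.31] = 8.7*l - 0.55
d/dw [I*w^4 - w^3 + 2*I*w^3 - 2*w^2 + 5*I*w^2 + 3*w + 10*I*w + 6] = 4*I*w^3 + w^2*(-3 + 6*I) + w*(-4 + 10*I) + 3 + 10*I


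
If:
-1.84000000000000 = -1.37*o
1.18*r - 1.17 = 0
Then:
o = 1.34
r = 0.99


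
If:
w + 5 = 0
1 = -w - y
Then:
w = -5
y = 4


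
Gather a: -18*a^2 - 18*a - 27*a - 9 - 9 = -18*a^2 - 45*a - 18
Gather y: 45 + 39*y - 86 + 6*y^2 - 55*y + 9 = 6*y^2 - 16*y - 32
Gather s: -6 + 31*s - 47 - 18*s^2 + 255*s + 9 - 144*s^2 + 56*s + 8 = -162*s^2 + 342*s - 36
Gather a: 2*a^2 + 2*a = 2*a^2 + 2*a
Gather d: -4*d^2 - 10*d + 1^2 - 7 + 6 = -4*d^2 - 10*d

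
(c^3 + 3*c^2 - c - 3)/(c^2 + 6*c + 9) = (c^2 - 1)/(c + 3)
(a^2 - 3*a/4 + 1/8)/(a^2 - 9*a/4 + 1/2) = (a - 1/2)/(a - 2)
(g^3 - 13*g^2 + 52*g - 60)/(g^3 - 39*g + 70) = (g - 6)/(g + 7)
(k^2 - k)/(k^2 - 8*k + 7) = k/(k - 7)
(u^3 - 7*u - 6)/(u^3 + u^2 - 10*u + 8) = (u^3 - 7*u - 6)/(u^3 + u^2 - 10*u + 8)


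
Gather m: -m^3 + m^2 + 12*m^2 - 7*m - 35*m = -m^3 + 13*m^2 - 42*m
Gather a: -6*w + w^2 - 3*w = w^2 - 9*w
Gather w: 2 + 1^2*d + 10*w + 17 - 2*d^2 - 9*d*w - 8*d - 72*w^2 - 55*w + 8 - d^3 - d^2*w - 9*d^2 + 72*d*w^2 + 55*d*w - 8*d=-d^3 - 11*d^2 - 15*d + w^2*(72*d - 72) + w*(-d^2 + 46*d - 45) + 27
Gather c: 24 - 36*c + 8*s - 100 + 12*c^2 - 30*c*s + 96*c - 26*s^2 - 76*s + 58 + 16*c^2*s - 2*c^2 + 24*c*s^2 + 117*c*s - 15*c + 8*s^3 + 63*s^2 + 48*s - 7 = c^2*(16*s + 10) + c*(24*s^2 + 87*s + 45) + 8*s^3 + 37*s^2 - 20*s - 25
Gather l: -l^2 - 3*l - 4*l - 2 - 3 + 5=-l^2 - 7*l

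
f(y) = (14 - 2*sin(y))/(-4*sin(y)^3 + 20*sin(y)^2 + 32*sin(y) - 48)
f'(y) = (14 - 2*sin(y))*(12*sin(y)^2*cos(y) - 40*sin(y)*cos(y) - 32*cos(y))/(-4*sin(y)^3 + 20*sin(y)^2 + 32*sin(y) - 48)^2 - 2*cos(y)/(-4*sin(y)^3 + 20*sin(y)^2 + 32*sin(y) - 48) = (-sin(y)^3 + 13*sin(y)^2 - 35*sin(y) - 22)*cos(y)/((sin(y) - 6)^2*(sin(y) - 1)^2*(sin(y) + 2)^2)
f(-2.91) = -0.27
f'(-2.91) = 0.07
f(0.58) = -0.51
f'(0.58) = -0.79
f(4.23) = -0.27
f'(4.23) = -0.04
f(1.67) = -40.74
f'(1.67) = 819.42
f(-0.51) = -0.26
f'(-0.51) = -0.01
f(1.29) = -5.17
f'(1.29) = -36.13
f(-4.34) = -2.98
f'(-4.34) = 15.48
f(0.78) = -0.74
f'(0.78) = -1.60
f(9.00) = -0.42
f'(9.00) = 0.50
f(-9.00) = -0.26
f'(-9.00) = 0.02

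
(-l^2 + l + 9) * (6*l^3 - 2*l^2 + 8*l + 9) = -6*l^5 + 8*l^4 + 44*l^3 - 19*l^2 + 81*l + 81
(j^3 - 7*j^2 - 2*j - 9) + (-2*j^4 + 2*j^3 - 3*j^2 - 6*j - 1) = -2*j^4 + 3*j^3 - 10*j^2 - 8*j - 10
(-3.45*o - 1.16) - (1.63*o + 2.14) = -5.08*o - 3.3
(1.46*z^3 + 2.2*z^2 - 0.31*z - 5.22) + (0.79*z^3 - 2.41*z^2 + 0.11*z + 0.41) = 2.25*z^3 - 0.21*z^2 - 0.2*z - 4.81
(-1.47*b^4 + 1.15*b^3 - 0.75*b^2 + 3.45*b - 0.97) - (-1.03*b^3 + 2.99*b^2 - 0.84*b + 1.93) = -1.47*b^4 + 2.18*b^3 - 3.74*b^2 + 4.29*b - 2.9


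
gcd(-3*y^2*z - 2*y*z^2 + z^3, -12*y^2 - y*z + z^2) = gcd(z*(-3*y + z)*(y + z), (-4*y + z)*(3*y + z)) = 1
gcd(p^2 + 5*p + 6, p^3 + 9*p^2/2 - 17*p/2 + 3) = 1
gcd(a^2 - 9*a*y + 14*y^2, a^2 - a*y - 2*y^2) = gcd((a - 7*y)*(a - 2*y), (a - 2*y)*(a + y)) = -a + 2*y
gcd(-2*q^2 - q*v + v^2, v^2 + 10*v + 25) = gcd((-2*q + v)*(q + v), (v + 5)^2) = 1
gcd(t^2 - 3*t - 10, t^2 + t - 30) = t - 5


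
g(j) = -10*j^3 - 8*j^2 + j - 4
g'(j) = -30*j^2 - 16*j + 1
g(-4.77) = 894.52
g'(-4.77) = -605.27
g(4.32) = -955.19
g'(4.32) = -627.99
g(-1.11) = -1.29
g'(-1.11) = -18.20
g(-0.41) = -5.07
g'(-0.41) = 2.52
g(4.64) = -1170.57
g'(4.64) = -719.13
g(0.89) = -16.50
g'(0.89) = -37.00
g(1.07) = -24.34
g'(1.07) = -50.47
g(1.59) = -62.83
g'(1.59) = -100.28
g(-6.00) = 1862.00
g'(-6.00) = -983.00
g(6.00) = -2446.00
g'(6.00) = -1175.00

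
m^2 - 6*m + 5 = (m - 5)*(m - 1)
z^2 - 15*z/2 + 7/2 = (z - 7)*(z - 1/2)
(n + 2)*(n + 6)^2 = n^3 + 14*n^2 + 60*n + 72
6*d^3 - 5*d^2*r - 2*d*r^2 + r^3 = (-3*d + r)*(-d + r)*(2*d + r)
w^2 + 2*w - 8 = (w - 2)*(w + 4)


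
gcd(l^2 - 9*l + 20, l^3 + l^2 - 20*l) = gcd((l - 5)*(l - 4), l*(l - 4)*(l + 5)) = l - 4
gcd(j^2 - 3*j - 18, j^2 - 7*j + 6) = j - 6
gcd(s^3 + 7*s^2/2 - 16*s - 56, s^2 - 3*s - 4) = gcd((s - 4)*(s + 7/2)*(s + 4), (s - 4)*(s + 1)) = s - 4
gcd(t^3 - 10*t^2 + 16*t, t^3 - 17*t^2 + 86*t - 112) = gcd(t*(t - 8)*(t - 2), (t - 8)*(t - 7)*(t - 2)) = t^2 - 10*t + 16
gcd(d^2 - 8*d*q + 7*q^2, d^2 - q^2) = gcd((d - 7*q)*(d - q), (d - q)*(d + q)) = -d + q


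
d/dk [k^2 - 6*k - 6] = 2*k - 6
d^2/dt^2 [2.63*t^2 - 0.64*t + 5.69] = 5.26000000000000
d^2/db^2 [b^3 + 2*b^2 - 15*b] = 6*b + 4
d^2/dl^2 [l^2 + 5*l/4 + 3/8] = 2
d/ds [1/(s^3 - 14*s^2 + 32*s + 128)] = (-3*s^2 + 28*s - 32)/(s^3 - 14*s^2 + 32*s + 128)^2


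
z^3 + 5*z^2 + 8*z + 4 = (z + 1)*(z + 2)^2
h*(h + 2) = h^2 + 2*h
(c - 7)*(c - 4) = c^2 - 11*c + 28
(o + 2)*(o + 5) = o^2 + 7*o + 10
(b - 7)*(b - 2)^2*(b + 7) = b^4 - 4*b^3 - 45*b^2 + 196*b - 196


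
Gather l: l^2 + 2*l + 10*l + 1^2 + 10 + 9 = l^2 + 12*l + 20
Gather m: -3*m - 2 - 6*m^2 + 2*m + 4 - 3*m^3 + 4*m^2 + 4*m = -3*m^3 - 2*m^2 + 3*m + 2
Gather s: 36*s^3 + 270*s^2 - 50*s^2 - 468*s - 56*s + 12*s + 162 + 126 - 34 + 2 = 36*s^3 + 220*s^2 - 512*s + 256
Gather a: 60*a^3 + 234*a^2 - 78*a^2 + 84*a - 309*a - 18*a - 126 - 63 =60*a^3 + 156*a^2 - 243*a - 189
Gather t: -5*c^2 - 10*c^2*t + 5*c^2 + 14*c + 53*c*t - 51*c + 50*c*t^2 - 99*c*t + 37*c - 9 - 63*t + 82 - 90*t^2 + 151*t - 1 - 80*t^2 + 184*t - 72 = t^2*(50*c - 170) + t*(-10*c^2 - 46*c + 272)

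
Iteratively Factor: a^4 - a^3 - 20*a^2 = (a - 5)*(a^3 + 4*a^2) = a*(a - 5)*(a^2 + 4*a) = a*(a - 5)*(a + 4)*(a)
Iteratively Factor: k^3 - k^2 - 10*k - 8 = (k + 2)*(k^2 - 3*k - 4) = (k + 1)*(k + 2)*(k - 4)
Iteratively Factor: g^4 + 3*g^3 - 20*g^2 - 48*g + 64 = (g + 4)*(g^3 - g^2 - 16*g + 16) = (g - 1)*(g + 4)*(g^2 - 16) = (g - 4)*(g - 1)*(g + 4)*(g + 4)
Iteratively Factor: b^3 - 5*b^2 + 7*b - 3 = (b - 1)*(b^2 - 4*b + 3) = (b - 1)^2*(b - 3)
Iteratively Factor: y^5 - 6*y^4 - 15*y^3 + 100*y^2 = (y)*(y^4 - 6*y^3 - 15*y^2 + 100*y) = y^2*(y^3 - 6*y^2 - 15*y + 100) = y^2*(y - 5)*(y^2 - y - 20) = y^2*(y - 5)*(y + 4)*(y - 5)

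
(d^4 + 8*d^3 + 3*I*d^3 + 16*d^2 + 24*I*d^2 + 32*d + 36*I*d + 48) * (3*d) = 3*d^5 + 24*d^4 + 9*I*d^4 + 48*d^3 + 72*I*d^3 + 96*d^2 + 108*I*d^2 + 144*d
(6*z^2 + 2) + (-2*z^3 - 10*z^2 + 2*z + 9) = -2*z^3 - 4*z^2 + 2*z + 11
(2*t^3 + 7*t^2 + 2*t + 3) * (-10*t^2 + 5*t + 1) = -20*t^5 - 60*t^4 + 17*t^3 - 13*t^2 + 17*t + 3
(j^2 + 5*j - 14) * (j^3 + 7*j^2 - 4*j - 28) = j^5 + 12*j^4 + 17*j^3 - 146*j^2 - 84*j + 392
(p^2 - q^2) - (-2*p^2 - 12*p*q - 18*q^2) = 3*p^2 + 12*p*q + 17*q^2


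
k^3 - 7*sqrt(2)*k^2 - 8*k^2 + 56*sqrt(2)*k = k*(k - 8)*(k - 7*sqrt(2))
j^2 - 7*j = j*(j - 7)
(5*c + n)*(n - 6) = 5*c*n - 30*c + n^2 - 6*n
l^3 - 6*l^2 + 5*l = l*(l - 5)*(l - 1)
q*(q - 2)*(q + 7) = q^3 + 5*q^2 - 14*q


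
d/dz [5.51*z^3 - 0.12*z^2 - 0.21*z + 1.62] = 16.53*z^2 - 0.24*z - 0.21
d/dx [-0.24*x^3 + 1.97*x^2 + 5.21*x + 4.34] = -0.72*x^2 + 3.94*x + 5.21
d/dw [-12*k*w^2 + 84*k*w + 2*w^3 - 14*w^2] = -24*k*w + 84*k + 6*w^2 - 28*w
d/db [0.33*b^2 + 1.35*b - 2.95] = 0.66*b + 1.35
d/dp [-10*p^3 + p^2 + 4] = 2*p*(1 - 15*p)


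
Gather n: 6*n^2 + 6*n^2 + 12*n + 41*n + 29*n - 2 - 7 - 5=12*n^2 + 82*n - 14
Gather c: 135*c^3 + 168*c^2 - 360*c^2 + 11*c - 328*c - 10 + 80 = 135*c^3 - 192*c^2 - 317*c + 70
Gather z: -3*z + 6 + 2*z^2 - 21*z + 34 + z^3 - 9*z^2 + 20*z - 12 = z^3 - 7*z^2 - 4*z + 28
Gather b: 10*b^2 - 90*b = 10*b^2 - 90*b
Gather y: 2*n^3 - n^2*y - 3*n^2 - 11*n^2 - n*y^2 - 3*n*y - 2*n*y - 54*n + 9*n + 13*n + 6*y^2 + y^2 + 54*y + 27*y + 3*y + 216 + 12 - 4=2*n^3 - 14*n^2 - 32*n + y^2*(7 - n) + y*(-n^2 - 5*n + 84) + 224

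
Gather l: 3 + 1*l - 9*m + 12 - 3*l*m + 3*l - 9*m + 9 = l*(4 - 3*m) - 18*m + 24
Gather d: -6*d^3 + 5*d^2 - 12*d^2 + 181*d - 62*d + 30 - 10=-6*d^3 - 7*d^2 + 119*d + 20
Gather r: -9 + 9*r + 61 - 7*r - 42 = 2*r + 10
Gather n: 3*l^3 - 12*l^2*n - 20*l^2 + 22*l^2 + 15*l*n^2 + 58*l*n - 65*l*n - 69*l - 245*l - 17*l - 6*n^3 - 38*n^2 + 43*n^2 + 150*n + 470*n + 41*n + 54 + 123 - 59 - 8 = 3*l^3 + 2*l^2 - 331*l - 6*n^3 + n^2*(15*l + 5) + n*(-12*l^2 - 7*l + 661) + 110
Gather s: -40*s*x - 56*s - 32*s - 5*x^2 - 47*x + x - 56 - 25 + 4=s*(-40*x - 88) - 5*x^2 - 46*x - 77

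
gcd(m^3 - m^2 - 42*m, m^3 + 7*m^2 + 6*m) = m^2 + 6*m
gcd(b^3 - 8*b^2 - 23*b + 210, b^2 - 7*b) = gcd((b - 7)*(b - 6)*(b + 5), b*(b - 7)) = b - 7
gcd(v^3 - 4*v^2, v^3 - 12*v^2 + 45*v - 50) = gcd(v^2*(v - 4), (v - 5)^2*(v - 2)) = 1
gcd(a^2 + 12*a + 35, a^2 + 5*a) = a + 5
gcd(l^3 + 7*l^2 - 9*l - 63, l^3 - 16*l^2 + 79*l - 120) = l - 3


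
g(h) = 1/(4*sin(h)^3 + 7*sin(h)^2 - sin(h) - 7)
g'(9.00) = 0.18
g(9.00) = -0.17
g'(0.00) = 0.02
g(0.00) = -0.14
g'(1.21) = -3.70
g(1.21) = 0.68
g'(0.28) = -0.08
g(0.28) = -0.15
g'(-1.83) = -0.09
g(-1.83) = -0.32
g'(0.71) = -0.79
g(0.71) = -0.28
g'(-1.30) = 0.09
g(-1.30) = -0.32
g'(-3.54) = 0.15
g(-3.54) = -0.16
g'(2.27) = 3.08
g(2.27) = -0.53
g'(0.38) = -0.14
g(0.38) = -0.16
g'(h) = (-12*sin(h)^2*cos(h) - 14*sin(h)*cos(h) + cos(h))/(4*sin(h)^3 + 7*sin(h)^2 - sin(h) - 7)^2 = (-12*sin(h)^2 - 14*sin(h) + 1)*cos(h)/(4*sin(h)^3 + 7*sin(h)^2 - sin(h) - 7)^2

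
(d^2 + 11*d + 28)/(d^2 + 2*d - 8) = (d + 7)/(d - 2)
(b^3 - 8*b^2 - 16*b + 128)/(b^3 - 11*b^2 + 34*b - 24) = (b^2 - 4*b - 32)/(b^2 - 7*b + 6)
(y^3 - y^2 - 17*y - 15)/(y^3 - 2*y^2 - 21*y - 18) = (y - 5)/(y - 6)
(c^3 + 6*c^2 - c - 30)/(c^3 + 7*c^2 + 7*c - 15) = (c - 2)/(c - 1)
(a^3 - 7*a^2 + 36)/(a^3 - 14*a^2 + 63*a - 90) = (a + 2)/(a - 5)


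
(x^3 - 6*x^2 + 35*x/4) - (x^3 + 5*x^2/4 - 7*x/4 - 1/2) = -29*x^2/4 + 21*x/2 + 1/2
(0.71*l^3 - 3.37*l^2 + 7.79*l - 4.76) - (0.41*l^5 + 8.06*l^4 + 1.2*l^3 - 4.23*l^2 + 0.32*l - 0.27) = -0.41*l^5 - 8.06*l^4 - 0.49*l^3 + 0.86*l^2 + 7.47*l - 4.49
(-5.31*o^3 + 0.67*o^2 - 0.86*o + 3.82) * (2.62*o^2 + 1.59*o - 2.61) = -13.9122*o^5 - 6.6875*o^4 + 12.6712*o^3 + 6.8923*o^2 + 8.3184*o - 9.9702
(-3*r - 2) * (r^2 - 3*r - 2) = -3*r^3 + 7*r^2 + 12*r + 4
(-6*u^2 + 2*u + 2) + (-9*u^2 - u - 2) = -15*u^2 + u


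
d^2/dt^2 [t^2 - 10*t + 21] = 2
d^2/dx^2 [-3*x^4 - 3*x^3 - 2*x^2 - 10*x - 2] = -36*x^2 - 18*x - 4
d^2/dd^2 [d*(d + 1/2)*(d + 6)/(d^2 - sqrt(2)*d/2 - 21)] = 2*(13*sqrt(2)*d^3 + 98*d^3 + 126*sqrt(2)*d^2 + 1638*d^2 + 6048*d - 126*sqrt(2) + 11466)/(4*d^6 - 6*sqrt(2)*d^5 - 246*d^4 + 251*sqrt(2)*d^3 + 5166*d^2 - 2646*sqrt(2)*d - 37044)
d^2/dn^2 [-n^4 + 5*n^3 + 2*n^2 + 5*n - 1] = -12*n^2 + 30*n + 4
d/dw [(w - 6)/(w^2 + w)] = (-w^2 + 12*w + 6)/(w^2*(w^2 + 2*w + 1))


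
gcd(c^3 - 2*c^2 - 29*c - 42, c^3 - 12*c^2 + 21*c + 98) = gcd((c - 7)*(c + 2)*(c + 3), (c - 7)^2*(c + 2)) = c^2 - 5*c - 14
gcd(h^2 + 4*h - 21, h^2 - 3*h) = h - 3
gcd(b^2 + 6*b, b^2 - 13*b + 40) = 1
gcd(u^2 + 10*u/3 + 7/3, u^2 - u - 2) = u + 1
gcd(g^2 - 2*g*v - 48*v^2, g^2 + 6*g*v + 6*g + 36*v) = g + 6*v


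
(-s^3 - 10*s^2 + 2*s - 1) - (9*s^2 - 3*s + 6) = -s^3 - 19*s^2 + 5*s - 7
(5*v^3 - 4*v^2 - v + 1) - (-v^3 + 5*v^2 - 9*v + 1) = 6*v^3 - 9*v^2 + 8*v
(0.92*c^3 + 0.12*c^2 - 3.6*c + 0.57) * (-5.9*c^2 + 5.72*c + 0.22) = -5.428*c^5 + 4.5544*c^4 + 22.1288*c^3 - 23.9286*c^2 + 2.4684*c + 0.1254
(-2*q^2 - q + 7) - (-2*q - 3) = -2*q^2 + q + 10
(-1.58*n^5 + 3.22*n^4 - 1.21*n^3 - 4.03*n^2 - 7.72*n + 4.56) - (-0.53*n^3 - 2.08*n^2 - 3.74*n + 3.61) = -1.58*n^5 + 3.22*n^4 - 0.68*n^3 - 1.95*n^2 - 3.98*n + 0.95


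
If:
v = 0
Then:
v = 0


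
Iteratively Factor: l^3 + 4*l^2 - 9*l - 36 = (l + 3)*(l^2 + l - 12) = (l + 3)*(l + 4)*(l - 3)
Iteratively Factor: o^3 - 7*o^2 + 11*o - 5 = (o - 5)*(o^2 - 2*o + 1) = (o - 5)*(o - 1)*(o - 1)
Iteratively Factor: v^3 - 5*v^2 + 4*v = (v - 4)*(v^2 - v) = v*(v - 4)*(v - 1)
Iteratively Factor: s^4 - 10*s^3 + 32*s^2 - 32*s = (s - 4)*(s^3 - 6*s^2 + 8*s) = (s - 4)^2*(s^2 - 2*s) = s*(s - 4)^2*(s - 2)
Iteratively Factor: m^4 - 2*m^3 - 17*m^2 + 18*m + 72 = (m - 4)*(m^3 + 2*m^2 - 9*m - 18) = (m - 4)*(m + 3)*(m^2 - m - 6) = (m - 4)*(m + 2)*(m + 3)*(m - 3)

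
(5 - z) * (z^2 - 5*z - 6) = -z^3 + 10*z^2 - 19*z - 30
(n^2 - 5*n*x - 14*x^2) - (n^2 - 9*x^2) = -5*n*x - 5*x^2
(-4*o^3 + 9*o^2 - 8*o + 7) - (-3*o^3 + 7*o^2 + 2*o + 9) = -o^3 + 2*o^2 - 10*o - 2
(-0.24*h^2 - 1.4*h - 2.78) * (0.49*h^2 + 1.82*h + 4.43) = -0.1176*h^4 - 1.1228*h^3 - 4.9734*h^2 - 11.2616*h - 12.3154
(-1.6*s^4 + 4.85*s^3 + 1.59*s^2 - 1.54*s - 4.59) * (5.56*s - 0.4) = -8.896*s^5 + 27.606*s^4 + 6.9004*s^3 - 9.1984*s^2 - 24.9044*s + 1.836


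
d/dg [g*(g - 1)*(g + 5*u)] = 3*g^2 + 10*g*u - 2*g - 5*u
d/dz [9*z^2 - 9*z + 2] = 18*z - 9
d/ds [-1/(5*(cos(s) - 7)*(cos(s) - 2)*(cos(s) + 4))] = (3*sin(s)^2 + 10*cos(s) + 19)*sin(s)/(5*(cos(s) - 7)^2*(cos(s) - 2)^2*(cos(s) + 4)^2)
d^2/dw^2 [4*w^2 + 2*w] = 8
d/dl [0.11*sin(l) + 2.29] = 0.11*cos(l)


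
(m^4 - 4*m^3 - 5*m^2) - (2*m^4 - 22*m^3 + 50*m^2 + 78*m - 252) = -m^4 + 18*m^3 - 55*m^2 - 78*m + 252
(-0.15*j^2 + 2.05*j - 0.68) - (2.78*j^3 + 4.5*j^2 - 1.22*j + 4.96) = -2.78*j^3 - 4.65*j^2 + 3.27*j - 5.64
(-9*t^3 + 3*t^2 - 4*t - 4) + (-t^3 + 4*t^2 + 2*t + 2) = -10*t^3 + 7*t^2 - 2*t - 2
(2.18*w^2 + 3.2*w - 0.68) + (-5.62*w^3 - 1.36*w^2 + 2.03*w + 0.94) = -5.62*w^3 + 0.82*w^2 + 5.23*w + 0.26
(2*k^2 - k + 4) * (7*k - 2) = 14*k^3 - 11*k^2 + 30*k - 8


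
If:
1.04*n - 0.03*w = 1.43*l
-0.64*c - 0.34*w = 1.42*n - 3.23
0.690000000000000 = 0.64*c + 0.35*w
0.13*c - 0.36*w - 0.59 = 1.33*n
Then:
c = 4.59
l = 1.40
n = 1.74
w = -6.42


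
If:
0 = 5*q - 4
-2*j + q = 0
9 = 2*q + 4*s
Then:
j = 2/5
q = 4/5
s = 37/20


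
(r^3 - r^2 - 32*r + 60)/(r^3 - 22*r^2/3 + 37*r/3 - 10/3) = 3*(r + 6)/(3*r - 1)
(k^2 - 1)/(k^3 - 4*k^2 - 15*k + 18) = (k + 1)/(k^2 - 3*k - 18)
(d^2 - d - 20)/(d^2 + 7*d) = (d^2 - d - 20)/(d*(d + 7))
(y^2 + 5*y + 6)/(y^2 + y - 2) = (y + 3)/(y - 1)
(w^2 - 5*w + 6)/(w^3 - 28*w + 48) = (w - 3)/(w^2 + 2*w - 24)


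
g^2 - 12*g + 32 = (g - 8)*(g - 4)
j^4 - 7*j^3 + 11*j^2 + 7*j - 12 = (j - 4)*(j - 3)*(j - 1)*(j + 1)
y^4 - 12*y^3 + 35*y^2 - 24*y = y*(y - 8)*(y - 3)*(y - 1)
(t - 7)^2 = t^2 - 14*t + 49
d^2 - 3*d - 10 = (d - 5)*(d + 2)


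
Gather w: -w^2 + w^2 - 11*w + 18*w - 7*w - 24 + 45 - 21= 0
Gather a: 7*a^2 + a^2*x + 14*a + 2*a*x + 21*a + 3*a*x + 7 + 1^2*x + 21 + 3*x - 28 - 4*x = a^2*(x + 7) + a*(5*x + 35)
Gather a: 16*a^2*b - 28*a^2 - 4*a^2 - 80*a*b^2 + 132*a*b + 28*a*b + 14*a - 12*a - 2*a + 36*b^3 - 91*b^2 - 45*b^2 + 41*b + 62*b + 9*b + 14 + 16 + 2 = a^2*(16*b - 32) + a*(-80*b^2 + 160*b) + 36*b^3 - 136*b^2 + 112*b + 32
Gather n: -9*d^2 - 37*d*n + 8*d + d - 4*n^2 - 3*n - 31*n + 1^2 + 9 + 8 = -9*d^2 + 9*d - 4*n^2 + n*(-37*d - 34) + 18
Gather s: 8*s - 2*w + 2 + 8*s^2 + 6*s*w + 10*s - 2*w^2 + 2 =8*s^2 + s*(6*w + 18) - 2*w^2 - 2*w + 4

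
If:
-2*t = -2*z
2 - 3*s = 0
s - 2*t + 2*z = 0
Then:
No Solution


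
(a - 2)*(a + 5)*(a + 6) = a^3 + 9*a^2 + 8*a - 60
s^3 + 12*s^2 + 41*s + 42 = (s + 2)*(s + 3)*(s + 7)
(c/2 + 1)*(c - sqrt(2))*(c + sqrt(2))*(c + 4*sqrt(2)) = c^4/2 + c^3 + 2*sqrt(2)*c^3 - c^2 + 4*sqrt(2)*c^2 - 4*sqrt(2)*c - 2*c - 8*sqrt(2)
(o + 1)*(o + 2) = o^2 + 3*o + 2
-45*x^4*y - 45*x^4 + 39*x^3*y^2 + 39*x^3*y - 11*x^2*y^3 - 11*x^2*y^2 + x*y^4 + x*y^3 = (-5*x + y)*(-3*x + y)^2*(x*y + x)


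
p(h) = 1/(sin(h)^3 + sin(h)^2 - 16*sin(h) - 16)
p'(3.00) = -0.05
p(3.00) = -0.05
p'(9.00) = -0.03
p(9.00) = -0.04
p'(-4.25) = -0.01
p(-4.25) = -0.03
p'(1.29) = 0.00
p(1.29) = -0.03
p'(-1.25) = 8.08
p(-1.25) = -1.30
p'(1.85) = -0.00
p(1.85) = -0.03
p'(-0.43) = 0.17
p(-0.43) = -0.11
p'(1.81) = -0.00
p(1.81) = -0.03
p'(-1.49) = 505.58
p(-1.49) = -20.43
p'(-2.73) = -0.17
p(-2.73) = -0.11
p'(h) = (-3*sin(h)^2*cos(h) - 2*sin(h)*cos(h) + 16*cos(h))/(sin(h)^3 + sin(h)^2 - 16*sin(h) - 16)^2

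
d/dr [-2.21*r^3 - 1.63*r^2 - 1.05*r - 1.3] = -6.63*r^2 - 3.26*r - 1.05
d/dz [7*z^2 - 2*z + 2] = 14*z - 2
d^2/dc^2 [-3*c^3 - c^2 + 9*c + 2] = -18*c - 2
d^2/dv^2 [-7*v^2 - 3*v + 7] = -14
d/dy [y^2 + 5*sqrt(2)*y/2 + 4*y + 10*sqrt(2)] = 2*y + 5*sqrt(2)/2 + 4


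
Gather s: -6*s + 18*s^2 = 18*s^2 - 6*s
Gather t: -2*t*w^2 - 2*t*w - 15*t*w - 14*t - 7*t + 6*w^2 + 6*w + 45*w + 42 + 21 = t*(-2*w^2 - 17*w - 21) + 6*w^2 + 51*w + 63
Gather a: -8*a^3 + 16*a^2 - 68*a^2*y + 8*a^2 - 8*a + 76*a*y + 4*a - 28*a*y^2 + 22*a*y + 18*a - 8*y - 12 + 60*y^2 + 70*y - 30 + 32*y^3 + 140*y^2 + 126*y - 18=-8*a^3 + a^2*(24 - 68*y) + a*(-28*y^2 + 98*y + 14) + 32*y^3 + 200*y^2 + 188*y - 60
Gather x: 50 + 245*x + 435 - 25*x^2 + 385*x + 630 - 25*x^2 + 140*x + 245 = -50*x^2 + 770*x + 1360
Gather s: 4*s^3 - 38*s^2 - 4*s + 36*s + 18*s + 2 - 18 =4*s^3 - 38*s^2 + 50*s - 16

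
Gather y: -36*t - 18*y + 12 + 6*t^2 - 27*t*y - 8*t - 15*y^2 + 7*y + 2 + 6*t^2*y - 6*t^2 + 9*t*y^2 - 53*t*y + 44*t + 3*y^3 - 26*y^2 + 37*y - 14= 3*y^3 + y^2*(9*t - 41) + y*(6*t^2 - 80*t + 26)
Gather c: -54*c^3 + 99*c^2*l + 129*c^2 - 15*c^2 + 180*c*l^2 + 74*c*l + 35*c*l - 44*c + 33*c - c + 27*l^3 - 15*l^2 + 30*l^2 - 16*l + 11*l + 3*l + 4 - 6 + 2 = -54*c^3 + c^2*(99*l + 114) + c*(180*l^2 + 109*l - 12) + 27*l^3 + 15*l^2 - 2*l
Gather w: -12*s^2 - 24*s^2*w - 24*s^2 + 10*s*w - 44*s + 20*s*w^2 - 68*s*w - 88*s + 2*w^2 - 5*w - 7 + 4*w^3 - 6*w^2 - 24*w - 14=-36*s^2 - 132*s + 4*w^3 + w^2*(20*s - 4) + w*(-24*s^2 - 58*s - 29) - 21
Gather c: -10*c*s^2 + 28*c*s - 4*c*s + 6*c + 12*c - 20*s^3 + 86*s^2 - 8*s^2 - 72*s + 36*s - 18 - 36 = c*(-10*s^2 + 24*s + 18) - 20*s^3 + 78*s^2 - 36*s - 54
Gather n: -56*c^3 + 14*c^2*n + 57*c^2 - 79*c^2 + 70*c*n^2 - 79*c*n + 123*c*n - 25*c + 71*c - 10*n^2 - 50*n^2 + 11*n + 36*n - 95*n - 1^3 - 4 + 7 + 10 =-56*c^3 - 22*c^2 + 46*c + n^2*(70*c - 60) + n*(14*c^2 + 44*c - 48) + 12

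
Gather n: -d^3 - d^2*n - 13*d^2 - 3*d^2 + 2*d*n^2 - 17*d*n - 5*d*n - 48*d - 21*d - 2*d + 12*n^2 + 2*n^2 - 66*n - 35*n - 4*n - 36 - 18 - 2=-d^3 - 16*d^2 - 71*d + n^2*(2*d + 14) + n*(-d^2 - 22*d - 105) - 56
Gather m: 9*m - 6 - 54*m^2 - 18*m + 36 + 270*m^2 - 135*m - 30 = 216*m^2 - 144*m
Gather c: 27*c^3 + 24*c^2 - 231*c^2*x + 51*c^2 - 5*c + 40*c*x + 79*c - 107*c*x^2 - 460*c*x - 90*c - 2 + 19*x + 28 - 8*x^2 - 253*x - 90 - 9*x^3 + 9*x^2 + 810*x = 27*c^3 + c^2*(75 - 231*x) + c*(-107*x^2 - 420*x - 16) - 9*x^3 + x^2 + 576*x - 64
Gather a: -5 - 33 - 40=-78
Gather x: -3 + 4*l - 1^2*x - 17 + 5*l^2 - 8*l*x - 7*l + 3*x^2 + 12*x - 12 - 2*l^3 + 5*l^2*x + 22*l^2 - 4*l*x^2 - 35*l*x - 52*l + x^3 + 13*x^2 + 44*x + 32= -2*l^3 + 27*l^2 - 55*l + x^3 + x^2*(16 - 4*l) + x*(5*l^2 - 43*l + 55)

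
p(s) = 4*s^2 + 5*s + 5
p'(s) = 8*s + 5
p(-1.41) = 5.90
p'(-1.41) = -6.28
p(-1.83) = 9.25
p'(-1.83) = -9.64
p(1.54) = 22.19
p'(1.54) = 17.32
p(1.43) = 20.33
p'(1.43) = 16.44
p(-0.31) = 3.83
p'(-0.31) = 2.52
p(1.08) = 15.07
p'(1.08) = 13.64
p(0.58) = 9.25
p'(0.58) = 9.64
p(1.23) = 17.20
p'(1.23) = 14.84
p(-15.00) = 830.00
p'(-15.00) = -115.00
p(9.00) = 374.00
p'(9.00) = 77.00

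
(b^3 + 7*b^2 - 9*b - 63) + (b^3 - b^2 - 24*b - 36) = 2*b^3 + 6*b^2 - 33*b - 99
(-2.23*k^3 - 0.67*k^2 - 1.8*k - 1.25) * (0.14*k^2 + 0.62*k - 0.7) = -0.3122*k^5 - 1.4764*k^4 + 0.8936*k^3 - 0.822*k^2 + 0.485*k + 0.875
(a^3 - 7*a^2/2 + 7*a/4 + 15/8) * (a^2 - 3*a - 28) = a^5 - 13*a^4/2 - 63*a^3/4 + 757*a^2/8 - 437*a/8 - 105/2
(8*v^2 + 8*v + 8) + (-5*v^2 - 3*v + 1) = 3*v^2 + 5*v + 9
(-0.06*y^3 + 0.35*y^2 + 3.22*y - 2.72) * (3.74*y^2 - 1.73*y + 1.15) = -0.2244*y^5 + 1.4128*y^4 + 11.3683*y^3 - 15.3409*y^2 + 8.4086*y - 3.128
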